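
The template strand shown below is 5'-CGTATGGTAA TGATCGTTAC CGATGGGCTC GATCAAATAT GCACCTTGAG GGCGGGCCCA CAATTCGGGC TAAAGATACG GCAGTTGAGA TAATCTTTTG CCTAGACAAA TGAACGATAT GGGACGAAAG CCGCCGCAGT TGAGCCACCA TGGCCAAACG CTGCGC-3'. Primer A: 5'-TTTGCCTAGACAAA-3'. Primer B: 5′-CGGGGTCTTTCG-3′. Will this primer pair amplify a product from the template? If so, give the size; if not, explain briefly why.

No product — primer B has no binding site in the template.

Primer B (CGGGGTCTTTCG) does not match the top strand, and its reverse complement CGAAAGACCCCG does not match either.
With no annealing site for primer B, no amplification occurs.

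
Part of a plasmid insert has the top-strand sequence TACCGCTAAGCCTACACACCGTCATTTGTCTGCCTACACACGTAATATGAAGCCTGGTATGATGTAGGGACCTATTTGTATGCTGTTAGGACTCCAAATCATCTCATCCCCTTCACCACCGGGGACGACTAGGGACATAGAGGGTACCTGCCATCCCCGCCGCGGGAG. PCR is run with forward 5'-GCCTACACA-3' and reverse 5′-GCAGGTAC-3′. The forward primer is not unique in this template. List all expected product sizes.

The forward primer GCCTACACA matches the top strand at positions 10–18, 32–40.
The reverse primer's reverse complement is GTACCTGC, matching at positions 144–151.
Each forward site pairs with the reverse site to give a product ending at position 151: sizes 142, 120 bp.

142 bp, 120 bp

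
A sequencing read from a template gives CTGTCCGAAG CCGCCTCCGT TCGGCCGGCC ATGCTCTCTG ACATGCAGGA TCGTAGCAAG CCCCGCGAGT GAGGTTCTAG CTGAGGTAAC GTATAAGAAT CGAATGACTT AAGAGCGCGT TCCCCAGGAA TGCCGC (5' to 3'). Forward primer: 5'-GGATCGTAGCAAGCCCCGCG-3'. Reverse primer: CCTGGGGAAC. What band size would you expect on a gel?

81 bp

Forward primer GGATCGTAGCAAGCCCCGCG is found on the top strand at positions 48–67.
Taking the reverse complement of CCTGGGGAAC gives GTTCCCCAGG, found at positions 119–128 on the template; the primer anneals here to the top strand with its 3' end pointing upstream.
Amplicon spans positions 48–128: 81 bp.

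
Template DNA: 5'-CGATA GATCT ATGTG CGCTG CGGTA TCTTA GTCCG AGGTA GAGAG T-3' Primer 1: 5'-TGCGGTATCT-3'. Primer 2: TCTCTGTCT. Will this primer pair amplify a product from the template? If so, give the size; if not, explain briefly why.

No product — primer 2 has no binding site in the template.

Primer 2 (TCTCTGTCT) does not match the top strand, and its reverse complement AGACAGAGA does not match either.
With no annealing site for primer 2, no amplification occurs.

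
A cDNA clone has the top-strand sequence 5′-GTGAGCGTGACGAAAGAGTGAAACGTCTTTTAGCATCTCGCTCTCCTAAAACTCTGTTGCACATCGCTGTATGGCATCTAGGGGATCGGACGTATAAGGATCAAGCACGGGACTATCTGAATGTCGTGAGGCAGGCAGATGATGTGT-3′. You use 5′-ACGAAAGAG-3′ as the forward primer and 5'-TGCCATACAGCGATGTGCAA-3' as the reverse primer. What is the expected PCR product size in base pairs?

67 bp

Scanning the template, ACGAAAGAG occurs at positions 10–18; this primer anneals to the bottom strand there with its 3' end pointing downstream.
The reverse primer's reverse complement is TTGCACATCGCTGTATGGCA, which matches the template at positions 57–76.
Amplicon spans positions 10–76: 67 bp.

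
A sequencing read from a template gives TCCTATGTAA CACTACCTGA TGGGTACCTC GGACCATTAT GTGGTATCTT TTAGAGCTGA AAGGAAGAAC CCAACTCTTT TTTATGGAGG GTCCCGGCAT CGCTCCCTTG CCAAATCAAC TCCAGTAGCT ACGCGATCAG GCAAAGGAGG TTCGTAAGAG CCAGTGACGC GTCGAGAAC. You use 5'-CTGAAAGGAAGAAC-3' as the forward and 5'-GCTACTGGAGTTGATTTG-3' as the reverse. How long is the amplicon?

73 bp

Forward primer CTGAAAGGAAGAAC is found on the top strand at positions 57–70.
The reverse primer's reverse complement is CAAATCAACTCCAGTAGC, which matches the template at positions 112–129.
The product runs from position 57 to position 129, so its length is 129 − 57 + 1 = 73 bp.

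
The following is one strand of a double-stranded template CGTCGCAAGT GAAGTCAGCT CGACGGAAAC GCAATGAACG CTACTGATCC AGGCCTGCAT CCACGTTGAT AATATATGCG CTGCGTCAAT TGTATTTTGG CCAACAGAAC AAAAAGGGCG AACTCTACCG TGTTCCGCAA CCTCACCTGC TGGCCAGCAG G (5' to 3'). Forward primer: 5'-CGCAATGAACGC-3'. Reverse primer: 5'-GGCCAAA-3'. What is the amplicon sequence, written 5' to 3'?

Scanning the template, CGCAATGAACGC occurs at positions 30–41; this primer anneals to the bottom strand there with its 3' end pointing downstream.
Taking the reverse complement of GGCCAAA gives TTTGGCC, found at positions 96–102 on the template; the primer anneals here to the top strand with its 3' end pointing upstream.
The product is the template from position 30 through 102 (73 bp).

5'-CGCAATGAACGCTACTGATCCAGGCCTGCATCCACGTTGATAATATATGCGCTGCGTCAATTGTATTTTGGCC-3'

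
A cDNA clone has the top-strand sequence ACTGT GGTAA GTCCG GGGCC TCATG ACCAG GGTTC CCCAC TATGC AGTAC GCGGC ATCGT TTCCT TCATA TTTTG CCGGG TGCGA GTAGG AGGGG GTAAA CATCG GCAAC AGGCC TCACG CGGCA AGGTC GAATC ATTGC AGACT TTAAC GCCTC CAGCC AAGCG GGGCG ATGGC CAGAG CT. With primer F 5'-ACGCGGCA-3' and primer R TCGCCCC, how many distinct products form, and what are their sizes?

Two products: 123 bp, 54 bp

The forward primer ACGCGGCA matches the top strand at positions 49–56, 118–125.
The reverse primer's reverse complement is GGGGCGA, matching at positions 165–171.
Each forward site pairs with the reverse site to give a product ending at position 171: sizes 123, 54 bp.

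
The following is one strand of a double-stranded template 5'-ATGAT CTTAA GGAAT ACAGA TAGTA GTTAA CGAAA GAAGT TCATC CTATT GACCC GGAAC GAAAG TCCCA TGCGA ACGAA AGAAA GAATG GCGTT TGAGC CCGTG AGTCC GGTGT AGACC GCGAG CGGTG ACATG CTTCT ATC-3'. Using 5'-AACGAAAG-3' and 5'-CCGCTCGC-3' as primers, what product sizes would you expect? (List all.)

The forward primer AACGAAAG matches the top strand at positions 29–36, 58–65, 75–82.
The reverse primer's reverse complement is GCGAGCGG, matching at positions 121–128.
Each forward site pairs with the reverse site to give a product ending at position 128: sizes 100, 71, 54 bp.

100 bp, 71 bp, 54 bp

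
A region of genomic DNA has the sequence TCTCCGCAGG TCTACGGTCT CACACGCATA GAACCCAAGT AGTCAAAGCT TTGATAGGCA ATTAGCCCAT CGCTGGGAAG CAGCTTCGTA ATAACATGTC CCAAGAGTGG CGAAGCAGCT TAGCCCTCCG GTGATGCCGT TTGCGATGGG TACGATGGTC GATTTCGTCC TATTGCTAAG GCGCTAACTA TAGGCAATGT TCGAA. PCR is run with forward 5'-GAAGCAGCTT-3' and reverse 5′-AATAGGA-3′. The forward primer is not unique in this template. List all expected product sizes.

The forward primer GAAGCAGCTT matches the top strand at positions 77–86, 112–121.
The reverse primer's reverse complement is TCCTATT, matching at positions 168–174.
Each forward site pairs with the reverse site to give a product ending at position 174: sizes 98, 63 bp.

98 bp, 63 bp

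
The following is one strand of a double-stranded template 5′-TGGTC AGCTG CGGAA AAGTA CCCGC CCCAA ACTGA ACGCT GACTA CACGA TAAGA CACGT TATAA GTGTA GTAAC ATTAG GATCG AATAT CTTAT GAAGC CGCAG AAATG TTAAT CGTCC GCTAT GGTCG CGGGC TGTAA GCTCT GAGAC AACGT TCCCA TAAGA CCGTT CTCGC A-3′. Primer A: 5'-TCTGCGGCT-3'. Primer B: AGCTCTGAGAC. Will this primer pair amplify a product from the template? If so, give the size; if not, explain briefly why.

Primer A (TCTGCGGCT) has reverse complement AGCCGCAGA, which matches the top strand at positions 98–106; primer A anneals to the top strand there with its 3' end pointing upstream toward position 98.
Primer B (AGCTCTGAGAC) matches the top strand directly at positions 140–150; it anneals to the bottom strand with its 3' end pointing downstream toward position 150.
The 3' ends diverge (primer A extends toward position 1, primer B toward position 176), so the primers never converge on a shared product.

No product — the primers' 3' ends point away from each other.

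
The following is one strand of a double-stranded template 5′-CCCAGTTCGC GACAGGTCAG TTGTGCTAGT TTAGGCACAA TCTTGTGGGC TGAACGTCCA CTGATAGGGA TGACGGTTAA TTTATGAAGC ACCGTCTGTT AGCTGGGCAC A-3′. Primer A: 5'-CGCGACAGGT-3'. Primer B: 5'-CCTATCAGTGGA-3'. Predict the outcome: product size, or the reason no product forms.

Primer A (CGCGACAGGT) matches the top strand at positions 8–17; it acts as a forward primer.
Primer B's reverse complement is TCCACTGATAGG, matching the top strand at positions 57–68; it acts as a reverse primer.
The 3' ends face each other across positions 8–68, giving a 61 bp product.

Yes — a 61 bp product.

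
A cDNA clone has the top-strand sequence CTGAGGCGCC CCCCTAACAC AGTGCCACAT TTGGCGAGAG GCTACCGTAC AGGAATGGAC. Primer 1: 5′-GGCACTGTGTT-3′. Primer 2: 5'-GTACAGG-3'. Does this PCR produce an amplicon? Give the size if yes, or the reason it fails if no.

Primer 1 (GGCACTGTGTT) has reverse complement AACACAGTGCC, which matches the top strand at positions 16–26; primer 1 anneals to the top strand there with its 3' end pointing upstream toward position 16.
Primer 2 (GTACAGG) matches the top strand directly at positions 47–53; it anneals to the bottom strand with its 3' end pointing downstream toward position 53.
The 3' ends diverge (primer 1 extends toward position 1, primer 2 toward position 60), so the primers never converge on a shared product.

No product — the primers' 3' ends point away from each other.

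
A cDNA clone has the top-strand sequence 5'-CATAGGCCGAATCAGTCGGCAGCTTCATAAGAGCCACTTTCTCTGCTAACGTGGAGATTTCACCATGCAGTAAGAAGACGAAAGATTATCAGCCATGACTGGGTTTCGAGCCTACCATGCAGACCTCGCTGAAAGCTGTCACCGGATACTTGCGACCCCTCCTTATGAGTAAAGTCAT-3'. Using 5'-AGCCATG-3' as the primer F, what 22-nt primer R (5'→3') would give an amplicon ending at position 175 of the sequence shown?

5'-ACTTTACTCATAAGGAGGGGTC-3'

The forward primer binds at positions 91–97; the product's 3' end on the top strand is position 175.
The reverse primer anneals to the top strand over positions 154–175, i.e. to GACCCCTCCTTATGAGTAAAGT.
Its sequence written 5'→3' is the reverse complement: ACTTTACTCATAAGGAGGGGTC.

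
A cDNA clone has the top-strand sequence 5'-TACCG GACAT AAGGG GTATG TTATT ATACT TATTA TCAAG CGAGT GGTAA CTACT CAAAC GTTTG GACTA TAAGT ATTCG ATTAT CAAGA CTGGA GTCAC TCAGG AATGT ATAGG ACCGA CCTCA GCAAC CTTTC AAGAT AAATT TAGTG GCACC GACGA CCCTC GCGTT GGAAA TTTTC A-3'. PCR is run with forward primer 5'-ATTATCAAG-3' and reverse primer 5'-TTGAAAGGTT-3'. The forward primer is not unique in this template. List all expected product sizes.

106 bp, 57 bp

The forward primer ATTATCAAG matches the top strand at positions 32–40, 81–89.
The reverse primer's reverse complement is AACCTTTCAA, matching at positions 128–137.
Each forward site pairs with the reverse site to give a product ending at position 137: sizes 106, 57 bp.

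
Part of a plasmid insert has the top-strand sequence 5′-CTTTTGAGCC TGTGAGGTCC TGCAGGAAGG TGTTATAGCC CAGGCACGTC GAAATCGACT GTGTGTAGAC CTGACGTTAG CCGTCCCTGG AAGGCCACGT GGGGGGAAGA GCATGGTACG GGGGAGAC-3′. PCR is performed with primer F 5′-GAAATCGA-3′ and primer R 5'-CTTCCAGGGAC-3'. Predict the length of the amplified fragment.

43 bp

Forward primer GAAATCGA is found on the top strand at positions 51–58.
Taking the reverse complement of CTTCCAGGGAC gives GTCCCTGGAAG, found at positions 83–93 on the template; the primer anneals here to the top strand with its 3' end pointing upstream.
Product length = (reverse-primer end) − (forward-primer start) + 1 = 93 − 51 + 1 = 43 bp.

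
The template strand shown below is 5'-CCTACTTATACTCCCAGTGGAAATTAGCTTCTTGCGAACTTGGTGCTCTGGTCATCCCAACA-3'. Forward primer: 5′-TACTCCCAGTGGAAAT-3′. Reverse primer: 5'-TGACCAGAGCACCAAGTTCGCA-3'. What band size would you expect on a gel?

46 bp

The forward primer matches the template at positions 9–24.
The reverse primer's reverse complement is TGCGAACTTGGTGCTCTGGTCA, which matches the template at positions 33–54.
Product length = (reverse-primer end) − (forward-primer start) + 1 = 54 − 9 + 1 = 46 bp.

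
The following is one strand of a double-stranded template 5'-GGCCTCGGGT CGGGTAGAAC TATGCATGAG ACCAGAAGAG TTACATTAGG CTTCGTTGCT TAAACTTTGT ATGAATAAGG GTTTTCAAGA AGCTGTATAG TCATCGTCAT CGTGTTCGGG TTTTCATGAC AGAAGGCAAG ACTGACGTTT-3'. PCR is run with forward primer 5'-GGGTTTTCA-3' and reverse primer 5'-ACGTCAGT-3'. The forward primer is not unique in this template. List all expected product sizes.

70 bp, 31 bp

The forward primer GGGTTTTCA matches the top strand at positions 79–87, 118–126.
The reverse primer's reverse complement is ACTGACGT, matching at positions 141–148.
Each forward site pairs with the reverse site to give a product ending at position 148: sizes 70, 31 bp.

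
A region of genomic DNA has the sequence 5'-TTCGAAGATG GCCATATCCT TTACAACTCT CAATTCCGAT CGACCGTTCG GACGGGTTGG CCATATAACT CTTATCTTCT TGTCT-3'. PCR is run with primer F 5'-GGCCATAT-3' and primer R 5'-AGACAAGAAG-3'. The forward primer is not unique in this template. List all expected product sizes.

The forward primer GGCCATAT matches the top strand at positions 10–17, 59–66.
The reverse primer's reverse complement is CTTCTTGTCT, matching at positions 76–85.
Each forward site pairs with the reverse site to give a product ending at position 85: sizes 76, 27 bp.

76 bp, 27 bp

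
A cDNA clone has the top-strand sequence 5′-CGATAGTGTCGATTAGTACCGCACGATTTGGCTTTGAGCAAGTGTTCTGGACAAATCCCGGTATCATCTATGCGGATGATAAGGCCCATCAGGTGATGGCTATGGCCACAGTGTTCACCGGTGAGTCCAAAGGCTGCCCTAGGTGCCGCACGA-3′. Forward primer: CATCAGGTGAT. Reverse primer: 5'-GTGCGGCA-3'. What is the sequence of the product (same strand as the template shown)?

5'-CATCAGGTGATGGCTATGGCCACAGTGTTCACCGGTGAGTCCAAAGGCTGCCCTAGGTGCCGCAC-3'

Scanning the template, CATCAGGTGAT occurs at positions 87–97; this primer anneals to the bottom strand there with its 3' end pointing downstream.
The reverse primer's reverse complement is TGCCGCAC, which matches the template at positions 144–151.
The product is the template from position 87 through 151 (65 bp).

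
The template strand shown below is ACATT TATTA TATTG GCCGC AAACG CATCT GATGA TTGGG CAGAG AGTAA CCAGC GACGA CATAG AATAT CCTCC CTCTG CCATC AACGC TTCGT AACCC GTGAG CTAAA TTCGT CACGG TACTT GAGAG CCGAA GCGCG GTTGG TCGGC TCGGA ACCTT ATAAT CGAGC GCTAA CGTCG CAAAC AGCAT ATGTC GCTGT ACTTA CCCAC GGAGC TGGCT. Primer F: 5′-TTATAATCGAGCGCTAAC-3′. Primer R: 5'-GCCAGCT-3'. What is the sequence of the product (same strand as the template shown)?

The forward primer matches the template at positions 159–176.
Reverse complement of the reverse primer: AGCTGGC. This occurs on the top strand at positions 213–219.
The product is the template from position 159 through 219 (61 bp).

5'-TTATAATCGAGCGCTAACGTCGCAAACAGCATATGTCGCTGTACTTACCCACGGAGCTGGC-3'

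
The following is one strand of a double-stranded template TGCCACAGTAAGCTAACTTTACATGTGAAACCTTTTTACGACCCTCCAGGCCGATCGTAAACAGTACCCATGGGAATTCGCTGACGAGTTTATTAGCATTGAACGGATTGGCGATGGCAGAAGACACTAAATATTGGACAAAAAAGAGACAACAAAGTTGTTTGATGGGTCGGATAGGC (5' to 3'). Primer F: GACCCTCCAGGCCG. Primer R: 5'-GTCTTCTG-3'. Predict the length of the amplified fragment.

Forward primer GACCCTCCAGGCCG is found on the top strand at positions 40–53.
Reverse complement of the reverse primer: CAGAAGAC. This occurs on the top strand at positions 118–125.
The product runs from position 40 to position 125, so its length is 125 − 40 + 1 = 86 bp.

86 bp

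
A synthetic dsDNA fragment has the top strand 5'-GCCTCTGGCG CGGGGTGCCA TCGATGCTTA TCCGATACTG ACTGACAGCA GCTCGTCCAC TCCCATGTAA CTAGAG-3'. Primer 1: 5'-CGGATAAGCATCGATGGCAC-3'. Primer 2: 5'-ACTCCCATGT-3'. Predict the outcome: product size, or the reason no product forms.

No product — the primers' 3' ends point away from each other.

Primer 1 (CGGATAAGCATCGATGGCAC) has reverse complement GTGCCATCGATGCTTATCCG, which matches the top strand at positions 15–34; primer 1 anneals to the top strand there with its 3' end pointing upstream toward position 15.
Primer 2 (ACTCCCATGT) matches the top strand directly at positions 59–68; it anneals to the bottom strand with its 3' end pointing downstream toward position 68.
The 3' ends diverge (primer 1 extends toward position 1, primer 2 toward position 76), so the primers never converge on a shared product.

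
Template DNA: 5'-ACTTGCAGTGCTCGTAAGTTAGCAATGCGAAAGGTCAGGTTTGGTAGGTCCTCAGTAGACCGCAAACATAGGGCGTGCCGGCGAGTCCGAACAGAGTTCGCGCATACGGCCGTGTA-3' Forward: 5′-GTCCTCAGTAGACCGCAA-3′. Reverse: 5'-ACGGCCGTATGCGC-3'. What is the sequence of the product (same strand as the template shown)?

Scanning the template, GTCCTCAGTAGACCGCAA occurs at positions 48–65; this primer anneals to the bottom strand there with its 3' end pointing downstream.
Reverse complement of the reverse primer: GCGCATACGGCCGT. This occurs on the top strand at positions 100–113.
The product is the template from position 48 through 113 (66 bp).

5'-GTCCTCAGTAGACCGCAAACATAGGGCGTGCCGGCGAGTCCGAACAGAGTTCGCGCATACGGCCGT-3'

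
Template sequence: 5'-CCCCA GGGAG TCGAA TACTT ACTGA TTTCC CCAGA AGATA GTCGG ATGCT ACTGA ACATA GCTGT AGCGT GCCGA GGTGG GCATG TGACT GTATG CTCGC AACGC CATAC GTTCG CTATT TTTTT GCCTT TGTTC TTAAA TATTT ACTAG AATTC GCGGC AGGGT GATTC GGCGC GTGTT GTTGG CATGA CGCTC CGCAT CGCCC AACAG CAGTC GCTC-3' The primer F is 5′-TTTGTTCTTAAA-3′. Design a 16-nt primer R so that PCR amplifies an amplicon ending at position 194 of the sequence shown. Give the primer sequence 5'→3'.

The forward primer binds at positions 129–140; the product's 3' end on the top strand is position 194.
The reverse primer anneals to the top strand over positions 179–194, i.e. to TTGTTGGCATGACGCT.
Its sequence written 5'→3' is the reverse complement: AGCGTCATGCCAACAA.

5'-AGCGTCATGCCAACAA-3'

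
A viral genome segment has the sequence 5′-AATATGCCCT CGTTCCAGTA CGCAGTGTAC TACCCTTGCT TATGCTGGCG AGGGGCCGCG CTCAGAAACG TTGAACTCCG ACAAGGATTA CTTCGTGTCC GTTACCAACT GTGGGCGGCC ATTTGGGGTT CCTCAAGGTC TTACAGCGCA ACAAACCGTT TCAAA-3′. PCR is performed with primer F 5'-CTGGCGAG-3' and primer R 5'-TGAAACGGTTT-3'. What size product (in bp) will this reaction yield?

119 bp

The forward primer matches the template at positions 45–52.
Reverse complement of the reverse primer: AAACCGTTTCA. This occurs on the top strand at positions 153–163.
Amplicon spans positions 45–163: 119 bp.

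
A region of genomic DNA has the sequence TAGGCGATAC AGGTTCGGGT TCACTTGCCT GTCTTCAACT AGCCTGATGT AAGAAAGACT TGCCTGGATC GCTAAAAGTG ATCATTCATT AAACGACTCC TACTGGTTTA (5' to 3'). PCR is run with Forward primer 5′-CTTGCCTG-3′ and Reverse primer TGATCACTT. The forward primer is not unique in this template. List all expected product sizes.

61 bp, 26 bp

The forward primer CTTGCCTG matches the top strand at positions 24–31, 59–66.
The reverse primer's reverse complement is AAGTGATCA, matching at positions 76–84.
Each forward site pairs with the reverse site to give a product ending at position 84: sizes 61, 26 bp.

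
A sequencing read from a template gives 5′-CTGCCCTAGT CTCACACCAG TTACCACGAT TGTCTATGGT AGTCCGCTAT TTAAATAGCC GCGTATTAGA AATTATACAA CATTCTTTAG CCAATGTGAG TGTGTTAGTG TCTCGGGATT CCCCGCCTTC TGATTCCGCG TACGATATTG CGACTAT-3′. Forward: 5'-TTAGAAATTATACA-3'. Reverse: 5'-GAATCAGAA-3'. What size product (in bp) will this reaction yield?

71 bp

Scanning the template, TTAGAAATTATACA occurs at positions 66–79; this primer anneals to the bottom strand there with its 3' end pointing downstream.
Taking the reverse complement of GAATCAGAA gives TTCTGATTC, found at positions 128–136 on the template; the primer anneals here to the top strand with its 3' end pointing upstream.
Amplicon spans positions 66–136: 71 bp.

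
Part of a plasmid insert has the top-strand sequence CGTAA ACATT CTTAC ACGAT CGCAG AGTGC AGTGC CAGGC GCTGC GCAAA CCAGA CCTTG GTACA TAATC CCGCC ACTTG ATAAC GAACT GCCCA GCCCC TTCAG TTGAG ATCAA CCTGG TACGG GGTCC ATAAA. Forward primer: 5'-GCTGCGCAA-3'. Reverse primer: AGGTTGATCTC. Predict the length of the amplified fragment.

Scanning the template, GCTGCGCAA occurs at positions 41–49; this primer anneals to the bottom strand there with its 3' end pointing downstream.
Reverse complement of the reverse primer: GAGATCAACCT. This occurs on the top strand at positions 108–118.
The product runs from position 41 to position 118, so its length is 118 − 41 + 1 = 78 bp.

78 bp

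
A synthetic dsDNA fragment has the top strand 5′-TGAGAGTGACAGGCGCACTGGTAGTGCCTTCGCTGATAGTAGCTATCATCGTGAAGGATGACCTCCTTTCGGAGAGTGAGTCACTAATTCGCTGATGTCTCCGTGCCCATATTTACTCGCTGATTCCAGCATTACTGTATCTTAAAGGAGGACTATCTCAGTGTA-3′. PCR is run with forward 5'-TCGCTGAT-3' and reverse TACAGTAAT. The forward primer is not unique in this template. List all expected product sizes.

The forward primer TCGCTGAT matches the top strand at positions 30–37, 89–96, 117–124.
The reverse primer's reverse complement is ATTACTGTA, matching at positions 131–139.
Each forward site pairs with the reverse site to give a product ending at position 139: sizes 110, 51, 23 bp.

110 bp, 51 bp, 23 bp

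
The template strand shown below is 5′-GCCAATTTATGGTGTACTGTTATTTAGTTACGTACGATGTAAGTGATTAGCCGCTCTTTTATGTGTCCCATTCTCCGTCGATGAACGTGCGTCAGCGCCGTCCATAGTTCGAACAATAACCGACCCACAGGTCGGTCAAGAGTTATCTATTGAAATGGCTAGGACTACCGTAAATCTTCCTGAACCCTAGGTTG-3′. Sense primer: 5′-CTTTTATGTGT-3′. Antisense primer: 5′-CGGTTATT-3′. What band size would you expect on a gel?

67 bp

Scanning the template, CTTTTATGTGT occurs at positions 56–66; this primer anneals to the bottom strand there with its 3' end pointing downstream.
Taking the reverse complement of CGGTTATT gives AATAACCG, found at positions 115–122 on the template; the primer anneals here to the top strand with its 3' end pointing upstream.
Product length = (reverse-primer end) − (forward-primer start) + 1 = 122 − 56 + 1 = 67 bp.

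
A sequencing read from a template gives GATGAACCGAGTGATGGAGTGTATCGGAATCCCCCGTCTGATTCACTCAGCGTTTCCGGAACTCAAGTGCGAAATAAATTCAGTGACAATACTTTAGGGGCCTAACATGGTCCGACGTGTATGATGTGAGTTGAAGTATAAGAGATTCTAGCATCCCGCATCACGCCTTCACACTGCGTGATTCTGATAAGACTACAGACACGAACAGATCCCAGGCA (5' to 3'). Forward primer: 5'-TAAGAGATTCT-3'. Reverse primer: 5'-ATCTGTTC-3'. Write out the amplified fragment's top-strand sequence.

5'-TAAGAGATTCTAGCATCCCGCATCACGCCTTCACACTGCGTGATTCTGATAAGACTACAGACACGAACAGAT-3'

Forward primer TAAGAGATTCT is found on the top strand at positions 139–149.
Taking the reverse complement of ATCTGTTC gives GAACAGAT, found at positions 203–210 on the template; the primer anneals here to the top strand with its 3' end pointing upstream.
The product is the template from position 139 through 210 (72 bp).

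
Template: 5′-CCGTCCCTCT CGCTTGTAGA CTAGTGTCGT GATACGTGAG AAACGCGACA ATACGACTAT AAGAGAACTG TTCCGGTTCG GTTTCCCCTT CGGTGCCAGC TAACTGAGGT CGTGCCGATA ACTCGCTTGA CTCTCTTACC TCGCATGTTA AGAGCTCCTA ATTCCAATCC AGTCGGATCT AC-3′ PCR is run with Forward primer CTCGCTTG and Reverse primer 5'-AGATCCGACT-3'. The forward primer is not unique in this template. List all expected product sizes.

172 bp, 59 bp

The forward primer CTCGCTTG matches the top strand at positions 9–16, 122–129.
The reverse primer's reverse complement is AGTCGGATCT, matching at positions 171–180.
Each forward site pairs with the reverse site to give a product ending at position 180: sizes 172, 59 bp.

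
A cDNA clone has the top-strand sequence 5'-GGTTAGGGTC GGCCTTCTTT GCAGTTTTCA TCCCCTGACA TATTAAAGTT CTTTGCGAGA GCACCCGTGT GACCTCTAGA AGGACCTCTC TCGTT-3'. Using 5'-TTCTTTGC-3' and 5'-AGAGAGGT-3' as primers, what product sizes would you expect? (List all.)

The forward primer TTCTTTGC matches the top strand at positions 15–22, 49–56.
The reverse primer's reverse complement is ACCTCTCT, matching at positions 84–91.
Each forward site pairs with the reverse site to give a product ending at position 91: sizes 77, 43 bp.

77 bp, 43 bp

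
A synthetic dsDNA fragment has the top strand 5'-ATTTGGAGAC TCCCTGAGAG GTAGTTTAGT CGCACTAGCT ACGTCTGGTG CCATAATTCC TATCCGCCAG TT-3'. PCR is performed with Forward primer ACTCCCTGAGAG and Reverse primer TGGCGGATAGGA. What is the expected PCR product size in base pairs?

61 bp

Scanning the template, ACTCCCTGAGAG occurs at positions 9–20; this primer anneals to the bottom strand there with its 3' end pointing downstream.
The reverse primer's reverse complement is TCCTATCCGCCA, which matches the template at positions 58–69.
Product length = (reverse-primer end) − (forward-primer start) + 1 = 69 − 9 + 1 = 61 bp.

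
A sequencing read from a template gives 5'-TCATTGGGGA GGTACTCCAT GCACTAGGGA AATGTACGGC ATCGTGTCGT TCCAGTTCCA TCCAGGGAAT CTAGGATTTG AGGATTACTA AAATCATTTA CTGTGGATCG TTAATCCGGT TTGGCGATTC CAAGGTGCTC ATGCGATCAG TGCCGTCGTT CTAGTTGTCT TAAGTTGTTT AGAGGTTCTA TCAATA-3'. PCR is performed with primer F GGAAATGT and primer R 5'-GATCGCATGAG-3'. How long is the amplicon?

121 bp

The forward primer matches the template at positions 28–35.
Reverse complement of the reverse primer: CTCATGCGATC. This occurs on the top strand at positions 138–148.
The product runs from position 28 to position 148, so its length is 148 − 28 + 1 = 121 bp.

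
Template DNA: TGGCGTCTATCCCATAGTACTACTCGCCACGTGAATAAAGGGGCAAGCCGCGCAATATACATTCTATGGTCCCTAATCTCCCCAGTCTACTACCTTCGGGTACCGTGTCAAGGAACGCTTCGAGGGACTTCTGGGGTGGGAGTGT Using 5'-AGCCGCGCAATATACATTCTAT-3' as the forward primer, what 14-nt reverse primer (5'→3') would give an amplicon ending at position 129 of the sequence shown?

5'-AGTCCCTCGAAGCG-3'

The forward primer binds at positions 46–67; the product's 3' end on the top strand is position 129.
The reverse primer anneals to the top strand over positions 116–129, i.e. to CGCTTCGAGGGACT.
Its sequence written 5'→3' is the reverse complement: AGTCCCTCGAAGCG.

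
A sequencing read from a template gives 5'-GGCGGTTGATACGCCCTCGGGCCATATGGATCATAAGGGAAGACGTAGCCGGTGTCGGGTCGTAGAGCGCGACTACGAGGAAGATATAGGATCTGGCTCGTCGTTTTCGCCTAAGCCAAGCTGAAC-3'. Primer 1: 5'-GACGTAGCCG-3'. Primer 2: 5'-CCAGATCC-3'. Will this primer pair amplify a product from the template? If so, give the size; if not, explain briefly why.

Primer 1 (GACGTAGCCG) matches the top strand at positions 42–51; it acts as a forward primer.
Primer 2's reverse complement is GGATCTGG, matching the top strand at positions 89–96; it acts as a reverse primer.
The 3' ends face each other across positions 42–96, giving a 55 bp product.

Yes — a 55 bp product.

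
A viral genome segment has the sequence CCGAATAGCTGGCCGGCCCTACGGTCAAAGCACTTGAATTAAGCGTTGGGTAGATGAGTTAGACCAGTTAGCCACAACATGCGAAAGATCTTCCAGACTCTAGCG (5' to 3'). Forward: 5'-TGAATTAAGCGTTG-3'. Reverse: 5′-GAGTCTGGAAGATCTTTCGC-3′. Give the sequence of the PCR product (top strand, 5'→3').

Forward primer TGAATTAAGCGTTG is found on the top strand at positions 35–48.
Reverse complement of the reverse primer: GCGAAAGATCTTCCAGACTC. This occurs on the top strand at positions 81–100.
The product is the template from position 35 through 100 (66 bp).

5'-TGAATTAAGCGTTGGGTAGATGAGTTAGACCAGTTAGCCACAACATGCGAAAGATCTTCCAGACTC-3'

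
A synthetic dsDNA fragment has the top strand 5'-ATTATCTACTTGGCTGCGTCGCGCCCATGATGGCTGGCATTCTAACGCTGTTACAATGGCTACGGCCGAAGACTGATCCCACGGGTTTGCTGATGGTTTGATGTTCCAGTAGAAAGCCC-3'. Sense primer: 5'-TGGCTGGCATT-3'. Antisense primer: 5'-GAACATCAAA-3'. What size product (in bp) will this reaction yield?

76 bp

Scanning the template, TGGCTGGCATT occurs at positions 31–41; this primer anneals to the bottom strand there with its 3' end pointing downstream.
The reverse primer's reverse complement is TTTGATGTTC, which matches the template at positions 97–106.
The product runs from position 31 to position 106, so its length is 106 − 31 + 1 = 76 bp.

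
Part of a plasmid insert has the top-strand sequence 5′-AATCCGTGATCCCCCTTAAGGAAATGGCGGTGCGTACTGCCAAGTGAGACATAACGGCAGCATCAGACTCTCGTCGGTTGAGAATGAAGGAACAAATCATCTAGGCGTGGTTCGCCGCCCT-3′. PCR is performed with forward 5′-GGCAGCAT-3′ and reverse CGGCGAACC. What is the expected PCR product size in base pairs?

The forward primer matches the template at positions 56–63.
The reverse primer's reverse complement is GGTTCGCCG, which matches the template at positions 109–117.
Amplicon spans positions 56–117: 62 bp.

62 bp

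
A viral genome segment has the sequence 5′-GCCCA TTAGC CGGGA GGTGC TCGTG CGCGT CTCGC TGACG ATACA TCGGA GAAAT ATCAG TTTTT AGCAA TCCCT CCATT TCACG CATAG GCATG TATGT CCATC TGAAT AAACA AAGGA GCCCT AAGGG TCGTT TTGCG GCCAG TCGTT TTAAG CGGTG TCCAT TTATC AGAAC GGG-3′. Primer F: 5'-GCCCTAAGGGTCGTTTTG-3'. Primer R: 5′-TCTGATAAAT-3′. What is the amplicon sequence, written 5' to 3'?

The forward primer matches the template at positions 121–138.
The reverse primer's reverse complement is ATTTATCAGA, which matches the template at positions 164–173.
The product is the template from position 121 through 173 (53 bp).

5'-GCCCTAAGGGTCGTTTTGCGGCCAGTCGTTTTAAGCGGTGTCCATTTATCAGA-3'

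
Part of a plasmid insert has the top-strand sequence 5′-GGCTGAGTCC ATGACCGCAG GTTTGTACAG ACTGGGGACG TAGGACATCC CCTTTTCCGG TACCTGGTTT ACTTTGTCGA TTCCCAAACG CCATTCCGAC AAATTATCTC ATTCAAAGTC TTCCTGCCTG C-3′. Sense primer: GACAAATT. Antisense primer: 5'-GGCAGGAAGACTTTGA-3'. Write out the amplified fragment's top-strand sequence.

Forward primer GACAAATT is found on the top strand at positions 98–105.
Reverse complement of the reverse primer: TCAAAGTCTTCCTGCC. This occurs on the top strand at positions 113–128.
The product is the template from position 98 through 128 (31 bp).

5'-GACAAATTATCTCATTCAAAGTCTTCCTGCC-3'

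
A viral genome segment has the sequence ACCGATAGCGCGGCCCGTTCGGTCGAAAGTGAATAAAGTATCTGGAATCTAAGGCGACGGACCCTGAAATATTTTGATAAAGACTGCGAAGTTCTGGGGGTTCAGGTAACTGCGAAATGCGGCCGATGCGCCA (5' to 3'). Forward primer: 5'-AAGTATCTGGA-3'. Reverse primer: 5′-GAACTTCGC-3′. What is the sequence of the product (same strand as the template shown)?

5'-AAGTATCTGGAATCTAAGGCGACGGACCCTGAAATATTTTGATAAAGACTGCGAAGTTC-3'

The forward primer matches the template at positions 36–46.
Taking the reverse complement of GAACTTCGC gives GCGAAGTTC, found at positions 86–94 on the template; the primer anneals here to the top strand with its 3' end pointing upstream.
The product is the template from position 36 through 94 (59 bp).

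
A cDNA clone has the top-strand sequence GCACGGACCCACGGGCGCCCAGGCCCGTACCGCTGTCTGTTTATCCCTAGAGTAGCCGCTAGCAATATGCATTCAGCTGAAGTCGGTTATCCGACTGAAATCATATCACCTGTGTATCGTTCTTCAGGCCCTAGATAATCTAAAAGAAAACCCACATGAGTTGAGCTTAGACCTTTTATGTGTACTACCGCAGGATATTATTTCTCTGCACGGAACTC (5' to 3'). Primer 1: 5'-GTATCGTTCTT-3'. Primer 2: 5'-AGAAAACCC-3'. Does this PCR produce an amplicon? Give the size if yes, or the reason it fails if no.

No product — both primers anneal to the same strand and extend in the same direction.

Primer 1 (GTATCGTTCTT) matches the top strand at positions 114–124 (3' end points downstream).
Primer 2 (AGAAAACCC) also matches the top strand directly, at positions 145–153 — its reverse complement GGGTTTTCT is not present.
Both primers anneal to the bottom strand with 3' ends pointing the same way, so neither can prime synthesis back toward the other.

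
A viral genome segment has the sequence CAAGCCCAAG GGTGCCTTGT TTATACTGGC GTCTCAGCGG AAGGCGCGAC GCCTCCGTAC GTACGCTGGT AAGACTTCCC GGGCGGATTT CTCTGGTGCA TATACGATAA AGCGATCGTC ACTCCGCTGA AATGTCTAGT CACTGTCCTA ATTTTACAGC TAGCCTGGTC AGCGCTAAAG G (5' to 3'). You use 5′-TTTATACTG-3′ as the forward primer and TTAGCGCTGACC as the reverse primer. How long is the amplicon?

The forward primer matches the template at positions 20–28.
Taking the reverse complement of TTAGCGCTGACC gives GGTCAGCGCTAA, found at positions 167–178 on the template; the primer anneals here to the top strand with its 3' end pointing upstream.
Product length = (reverse-primer end) − (forward-primer start) + 1 = 178 − 20 + 1 = 159 bp.

159 bp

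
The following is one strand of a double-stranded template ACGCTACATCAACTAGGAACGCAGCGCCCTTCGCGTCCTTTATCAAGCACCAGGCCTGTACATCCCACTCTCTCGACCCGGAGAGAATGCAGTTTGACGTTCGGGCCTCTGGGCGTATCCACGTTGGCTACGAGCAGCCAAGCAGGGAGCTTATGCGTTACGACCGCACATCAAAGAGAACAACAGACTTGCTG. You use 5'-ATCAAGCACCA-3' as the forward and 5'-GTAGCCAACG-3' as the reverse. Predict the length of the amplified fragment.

The forward primer matches the template at positions 42–52.
Taking the reverse complement of GTAGCCAACG gives CGTTGGCTAC, found at positions 122–131 on the template; the primer anneals here to the top strand with its 3' end pointing upstream.
Product length = (reverse-primer end) − (forward-primer start) + 1 = 131 − 42 + 1 = 90 bp.

90 bp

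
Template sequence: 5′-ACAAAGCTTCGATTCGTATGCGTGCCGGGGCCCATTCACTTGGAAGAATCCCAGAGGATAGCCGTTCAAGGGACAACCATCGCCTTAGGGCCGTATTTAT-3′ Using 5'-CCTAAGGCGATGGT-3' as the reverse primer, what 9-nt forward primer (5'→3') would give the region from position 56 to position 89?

The reverse primer's reverse complement ACCATCGCCTTAGG matches the template at positions 76–89; the product starts at position 56.
The forward primer is identical to the top strand over positions 56–64: GGATAGCCG.

5'-GGATAGCCG-3'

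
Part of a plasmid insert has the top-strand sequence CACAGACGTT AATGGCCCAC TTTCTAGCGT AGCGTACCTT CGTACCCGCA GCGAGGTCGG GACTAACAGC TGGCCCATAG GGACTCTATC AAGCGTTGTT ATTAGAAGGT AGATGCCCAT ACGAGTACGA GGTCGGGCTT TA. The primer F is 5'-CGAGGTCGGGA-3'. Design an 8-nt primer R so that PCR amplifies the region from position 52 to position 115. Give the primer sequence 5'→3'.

The product's 3' end on the top strand is position 115.
The reverse primer anneals to the top strand over positions 108–115, i.e. to GGTAGATG.
Its sequence written 5'→3' is the reverse complement: CATCTACC.

5'-CATCTACC-3'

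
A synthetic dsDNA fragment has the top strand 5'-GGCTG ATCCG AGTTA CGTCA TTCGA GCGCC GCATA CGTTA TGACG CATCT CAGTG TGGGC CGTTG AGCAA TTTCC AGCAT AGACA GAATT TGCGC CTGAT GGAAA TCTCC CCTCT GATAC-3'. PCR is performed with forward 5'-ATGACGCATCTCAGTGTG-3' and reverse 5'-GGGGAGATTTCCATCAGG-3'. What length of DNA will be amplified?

Scanning the template, ATGACGCATCTCAGTGTG occurs at positions 40–57; this primer anneals to the bottom strand there with its 3' end pointing downstream.
Taking the reverse complement of GGGGAGATTTCCATCAGG gives CCTGATGGAAATCTCCCC, found at positions 95–112 on the template; the primer anneals here to the top strand with its 3' end pointing upstream.
Product length = (reverse-primer end) − (forward-primer start) + 1 = 112 − 40 + 1 = 73 bp.

73 bp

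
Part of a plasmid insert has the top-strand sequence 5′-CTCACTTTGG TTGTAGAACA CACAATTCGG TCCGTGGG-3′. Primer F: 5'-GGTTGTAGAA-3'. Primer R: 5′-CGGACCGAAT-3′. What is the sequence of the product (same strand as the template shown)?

Forward primer GGTTGTAGAA is found on the top strand at positions 9–18.
Reverse complement of the reverse primer: ATTCGGTCCG. This occurs on the top strand at positions 25–34.
The product is the template from position 9 through 34 (26 bp).

5'-GGTTGTAGAACACACAATTCGGTCCG-3'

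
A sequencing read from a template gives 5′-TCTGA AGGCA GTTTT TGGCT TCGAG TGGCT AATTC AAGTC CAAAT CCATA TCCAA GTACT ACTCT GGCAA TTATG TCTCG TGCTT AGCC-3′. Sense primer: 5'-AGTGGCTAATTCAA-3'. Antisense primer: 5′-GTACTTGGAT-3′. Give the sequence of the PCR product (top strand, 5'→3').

The forward primer matches the template at positions 24–37.
The reverse primer's reverse complement is ATCCAAGTAC, which matches the template at positions 50–59.
The product is the template from position 24 through 59 (36 bp).

5'-AGTGGCTAATTCAAGTCCAAATCCATATCCAAGTAC-3'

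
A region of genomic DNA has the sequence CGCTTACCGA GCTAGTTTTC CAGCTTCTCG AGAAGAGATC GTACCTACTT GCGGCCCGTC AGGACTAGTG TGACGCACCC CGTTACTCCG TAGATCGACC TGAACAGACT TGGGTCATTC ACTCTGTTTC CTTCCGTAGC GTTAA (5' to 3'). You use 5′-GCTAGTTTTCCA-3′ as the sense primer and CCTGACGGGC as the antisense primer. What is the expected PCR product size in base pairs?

Forward primer GCTAGTTTTCCA is found on the top strand at positions 11–22.
Reverse complement of the reverse primer: GCCCGTCAGG. This occurs on the top strand at positions 54–63.
Amplicon spans positions 11–63: 53 bp.

53 bp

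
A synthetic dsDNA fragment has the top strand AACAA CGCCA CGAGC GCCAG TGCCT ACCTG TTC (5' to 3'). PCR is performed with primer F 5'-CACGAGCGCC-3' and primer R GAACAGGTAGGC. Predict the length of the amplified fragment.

The forward primer matches the template at positions 9–18.
Taking the reverse complement of GAACAGGTAGGC gives GCCTACCTGTTC, found at positions 22–33 on the template; the primer anneals here to the top strand with its 3' end pointing upstream.
The product runs from position 9 to position 33, so its length is 33 − 9 + 1 = 25 bp.

25 bp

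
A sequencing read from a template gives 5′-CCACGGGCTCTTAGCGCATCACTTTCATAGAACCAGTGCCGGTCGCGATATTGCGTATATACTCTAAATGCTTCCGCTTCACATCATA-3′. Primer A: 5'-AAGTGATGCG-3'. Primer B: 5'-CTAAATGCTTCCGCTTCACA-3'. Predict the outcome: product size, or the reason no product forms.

Primer A (AAGTGATGCG) has reverse complement CGCATCACTT, which matches the top strand at positions 15–24; primer A anneals to the top strand there with its 3' end pointing upstream toward position 15.
Primer B (CTAAATGCTTCCGCTTCACA) matches the top strand directly at positions 64–83; it anneals to the bottom strand with its 3' end pointing downstream toward position 83.
The 3' ends diverge (primer A extends toward position 1, primer B toward position 88), so the primers never converge on a shared product.

No product — the primers' 3' ends point away from each other.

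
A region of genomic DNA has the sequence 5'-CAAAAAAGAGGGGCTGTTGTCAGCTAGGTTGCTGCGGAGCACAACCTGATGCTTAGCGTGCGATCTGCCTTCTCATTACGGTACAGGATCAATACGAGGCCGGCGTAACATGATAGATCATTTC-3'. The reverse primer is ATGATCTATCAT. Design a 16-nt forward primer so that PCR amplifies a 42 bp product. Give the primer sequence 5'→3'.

5'-GGTACAGGATCAATAC-3'

The reverse primer's reverse complement ATGATAGATCAT matches the template at positions 110–121, so the product ends at position 121.
A 42 bp product then starts at position 121 − 42 + 1 = 80.
The forward primer is identical to the top strand there: GGTACAGGATCAATAC.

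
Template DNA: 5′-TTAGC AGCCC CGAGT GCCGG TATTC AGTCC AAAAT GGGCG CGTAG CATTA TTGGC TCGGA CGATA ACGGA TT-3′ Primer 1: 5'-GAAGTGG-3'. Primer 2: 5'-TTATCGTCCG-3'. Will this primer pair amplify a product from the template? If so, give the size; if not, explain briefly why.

No product — primer 1 has no binding site in the template.

Primer 1 (GAAGTGG) does not match the top strand, and its reverse complement CCACTTC does not match either.
With no annealing site for primer 1, no amplification occurs.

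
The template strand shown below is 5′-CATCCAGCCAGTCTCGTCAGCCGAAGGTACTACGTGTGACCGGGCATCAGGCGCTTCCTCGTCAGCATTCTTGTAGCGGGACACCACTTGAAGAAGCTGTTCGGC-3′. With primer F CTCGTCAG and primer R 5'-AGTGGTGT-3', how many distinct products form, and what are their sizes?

Two products: 76 bp, 31 bp

The forward primer CTCGTCAG matches the top strand at positions 13–20, 58–65.
The reverse primer's reverse complement is ACACCACT, matching at positions 81–88.
Each forward site pairs with the reverse site to give a product ending at position 88: sizes 76, 31 bp.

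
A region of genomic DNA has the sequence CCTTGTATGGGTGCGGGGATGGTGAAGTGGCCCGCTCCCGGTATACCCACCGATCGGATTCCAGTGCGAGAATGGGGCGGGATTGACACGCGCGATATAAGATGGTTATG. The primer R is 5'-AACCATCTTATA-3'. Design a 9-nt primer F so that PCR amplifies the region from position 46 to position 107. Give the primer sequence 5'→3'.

5'-CCCACCGAT-3'

The reverse primer's reverse complement TATAAGATGGTT matches the template at positions 96–107; the product starts at position 46.
The forward primer is identical to the top strand over positions 46–54: CCCACCGAT.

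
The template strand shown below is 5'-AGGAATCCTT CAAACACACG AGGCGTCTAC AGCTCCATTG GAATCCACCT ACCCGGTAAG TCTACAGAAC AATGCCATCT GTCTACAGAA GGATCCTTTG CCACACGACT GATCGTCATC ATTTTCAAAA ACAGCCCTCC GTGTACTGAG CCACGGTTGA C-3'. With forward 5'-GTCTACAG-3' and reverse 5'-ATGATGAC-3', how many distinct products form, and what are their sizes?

Three products: 98 bp, 63 bp, 42 bp

The forward primer GTCTACAG matches the top strand at positions 25–32, 60–67, 81–88.
The reverse primer's reverse complement is GTCATCAT, matching at positions 115–122.
Each forward site pairs with the reverse site to give a product ending at position 122: sizes 98, 63, 42 bp.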